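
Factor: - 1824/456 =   -  4   =  -  2^2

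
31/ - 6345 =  - 1 + 6314/6345 = - 0.00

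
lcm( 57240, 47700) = 286200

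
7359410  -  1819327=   5540083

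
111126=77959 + 33167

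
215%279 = 215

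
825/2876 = 825/2876= 0.29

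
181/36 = 5+1/36 = 5.03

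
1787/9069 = 1787/9069 = 0.20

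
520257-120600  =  399657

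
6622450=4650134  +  1972316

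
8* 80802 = 646416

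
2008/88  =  22  +  9/11 =22.82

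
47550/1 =47550 = 47550.00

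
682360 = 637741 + 44619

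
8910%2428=1626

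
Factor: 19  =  19^1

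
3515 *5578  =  19606670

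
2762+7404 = 10166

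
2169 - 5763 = - 3594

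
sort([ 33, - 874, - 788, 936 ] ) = [ - 874, - 788,33 , 936 ] 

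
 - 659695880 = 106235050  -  765930930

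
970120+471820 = 1441940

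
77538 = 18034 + 59504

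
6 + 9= 15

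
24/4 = 6 = 6.00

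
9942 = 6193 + 3749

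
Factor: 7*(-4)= -2^2*7^1 = - 28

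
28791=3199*9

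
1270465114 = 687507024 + 582958090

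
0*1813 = 0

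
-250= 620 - 870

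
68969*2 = 137938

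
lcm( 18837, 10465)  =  94185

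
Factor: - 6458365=- 5^1*1291673^1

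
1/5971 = 1/5971 =0.00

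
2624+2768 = 5392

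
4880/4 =1220 = 1220.00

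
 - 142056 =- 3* 47352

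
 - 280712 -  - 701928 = 421216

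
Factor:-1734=-2^1*3^1*17^2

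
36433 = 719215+  -  682782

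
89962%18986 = 14018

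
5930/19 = 5930/19 = 312.11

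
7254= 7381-127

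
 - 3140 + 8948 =5808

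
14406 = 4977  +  9429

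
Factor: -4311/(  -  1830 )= 2^( - 1 ) * 3^1 * 5^( - 1 )*61^ ( - 1 ) * 479^1 = 1437/610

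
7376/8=922 = 922.00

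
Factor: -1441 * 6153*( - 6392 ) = 2^3*3^1*7^1*11^1*17^1*47^1*131^1* 293^1 = 56674495416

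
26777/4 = 6694+1/4=6694.25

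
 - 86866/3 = -28956 + 2/3 =-28955.33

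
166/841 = 166/841=0.20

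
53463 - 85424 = -31961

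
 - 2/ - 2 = 1/1 = 1.00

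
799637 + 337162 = 1136799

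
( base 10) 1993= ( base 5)30433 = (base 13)ba4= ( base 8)3711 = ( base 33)1RD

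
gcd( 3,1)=1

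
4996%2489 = 18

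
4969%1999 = 971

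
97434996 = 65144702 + 32290294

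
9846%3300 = 3246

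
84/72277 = 84/72277 = 0.00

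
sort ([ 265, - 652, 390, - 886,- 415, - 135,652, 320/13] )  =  [ - 886 , -652 , - 415,-135, 320/13, 265, 390,652 ]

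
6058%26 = 0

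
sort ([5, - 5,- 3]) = [ - 5, - 3, 5]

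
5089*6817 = 34691713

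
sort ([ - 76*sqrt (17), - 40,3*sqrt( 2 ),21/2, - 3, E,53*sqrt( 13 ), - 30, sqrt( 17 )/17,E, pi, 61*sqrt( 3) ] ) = [ - 76*sqrt( 17), - 40, - 30, - 3,sqrt( 17)/17, E,E, pi, 3 *sqrt( 2 ), 21/2,61*sqrt( 3 ),53*sqrt(13 )]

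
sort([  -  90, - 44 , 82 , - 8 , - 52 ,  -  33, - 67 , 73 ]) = [ - 90,  -  67, - 52, - 44,-33, - 8, 73 , 82]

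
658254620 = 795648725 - 137394105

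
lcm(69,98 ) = 6762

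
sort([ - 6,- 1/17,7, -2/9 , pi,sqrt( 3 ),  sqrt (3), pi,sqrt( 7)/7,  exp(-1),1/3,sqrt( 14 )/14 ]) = [ - 6, - 2/9, -1/17,  sqrt(14) /14,1/3, exp(-1),sqrt(7 ) /7,sqrt ( 3),sqrt( 3),pi , pi,  7 ]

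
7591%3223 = 1145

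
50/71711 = 50/71711 = 0.00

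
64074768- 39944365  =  24130403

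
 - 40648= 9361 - 50009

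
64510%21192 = 934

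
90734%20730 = 7814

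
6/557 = 6/557 =0.01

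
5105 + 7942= 13047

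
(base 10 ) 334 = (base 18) 10A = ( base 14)19C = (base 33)a4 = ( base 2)101001110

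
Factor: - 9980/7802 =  - 2^1 * 5^1*47^ (-1)*83^( - 1 )*499^1 = -4990/3901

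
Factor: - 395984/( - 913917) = 2^4 * 3^( - 1)*353^( - 1) * 863^( - 1 )*24749^1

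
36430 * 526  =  19162180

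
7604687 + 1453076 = 9057763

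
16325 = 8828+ 7497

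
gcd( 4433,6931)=1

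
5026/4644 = 2513/2322 = 1.08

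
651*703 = 457653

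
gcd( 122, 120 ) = 2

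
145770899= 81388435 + 64382464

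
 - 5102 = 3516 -8618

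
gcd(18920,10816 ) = 8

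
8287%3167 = 1953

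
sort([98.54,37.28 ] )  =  [ 37.28 , 98.54] 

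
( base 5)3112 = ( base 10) 407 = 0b110010111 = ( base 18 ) 14B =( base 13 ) 254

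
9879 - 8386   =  1493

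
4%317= 4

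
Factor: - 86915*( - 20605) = 5^2*13^1*317^1 * 17383^1  =  1790883575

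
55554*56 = 3111024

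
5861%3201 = 2660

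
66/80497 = 66/80497 = 0.00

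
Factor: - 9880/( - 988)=2^1*5^1 = 10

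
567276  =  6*94546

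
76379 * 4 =305516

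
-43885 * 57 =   -  2501445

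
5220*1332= 6953040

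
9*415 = 3735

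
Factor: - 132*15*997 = -2^2 * 3^2*5^1*11^1*997^1 =-1974060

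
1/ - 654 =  -1+653/654 = - 0.00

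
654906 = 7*93558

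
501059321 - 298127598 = 202931723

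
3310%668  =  638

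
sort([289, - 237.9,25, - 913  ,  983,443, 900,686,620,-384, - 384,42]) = [ - 913 , - 384 , - 384 , - 237.9, 25,42,289,443,620 , 686, 900, 983 ] 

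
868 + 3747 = 4615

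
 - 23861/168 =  - 23861/168  =  - 142.03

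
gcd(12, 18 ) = 6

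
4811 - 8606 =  - 3795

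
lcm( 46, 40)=920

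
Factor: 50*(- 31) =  - 2^1*5^2*31^1  =  - 1550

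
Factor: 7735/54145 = 7^( - 1 ) = 1/7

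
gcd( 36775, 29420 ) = 7355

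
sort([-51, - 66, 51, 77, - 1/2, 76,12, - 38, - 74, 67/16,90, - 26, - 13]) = [-74, - 66, - 51,  -  38 , - 26, - 13, - 1/2,67/16, 12,51, 76, 77, 90 ]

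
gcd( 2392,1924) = 52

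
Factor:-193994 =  - 2^1 * 96997^1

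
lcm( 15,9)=45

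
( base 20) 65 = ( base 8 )175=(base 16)7D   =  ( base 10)125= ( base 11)104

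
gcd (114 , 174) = 6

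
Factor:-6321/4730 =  - 147/110 =- 2^( - 1)*3^1*5^( - 1)*7^2  *  11^( - 1 ) 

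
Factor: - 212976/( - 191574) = 408/367 =2^3*3^1*17^1*367^ ( - 1) 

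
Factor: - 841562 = -2^1* 420781^1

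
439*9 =3951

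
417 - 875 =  - 458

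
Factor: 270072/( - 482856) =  - 33/59 = - 3^1 *11^1*59^(-1)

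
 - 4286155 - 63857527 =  - 68143682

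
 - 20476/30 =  - 683  +  7/15 =-  682.53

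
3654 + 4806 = 8460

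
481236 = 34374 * 14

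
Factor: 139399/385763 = 7^( - 1 )* 13^1*10723^1*55109^( -1) 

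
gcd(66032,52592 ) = 16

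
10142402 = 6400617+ 3741785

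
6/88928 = 3/44464 = 0.00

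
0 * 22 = 0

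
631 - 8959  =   - 8328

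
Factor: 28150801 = 7^1*4021543^1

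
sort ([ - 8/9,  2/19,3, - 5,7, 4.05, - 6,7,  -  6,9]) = [-6, - 6, - 5, - 8/9,2/19, 3,4.05,  7, 7,9 ] 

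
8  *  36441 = 291528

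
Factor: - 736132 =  - 2^2 * 73^1*2521^1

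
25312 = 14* 1808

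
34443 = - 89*( - 387)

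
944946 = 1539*614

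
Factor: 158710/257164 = 295/478  =  2^(-1)*5^1  *59^1* 239^(  -  1 ) 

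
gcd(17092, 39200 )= 4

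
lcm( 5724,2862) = 5724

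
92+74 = 166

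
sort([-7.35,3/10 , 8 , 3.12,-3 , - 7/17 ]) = [ - 7.35, - 3, - 7/17,3/10, 3.12 , 8 ] 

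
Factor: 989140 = 2^2*5^1*19^2*137^1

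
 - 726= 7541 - 8267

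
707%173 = 15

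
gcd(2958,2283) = 3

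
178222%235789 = 178222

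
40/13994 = 20/6997 = 0.00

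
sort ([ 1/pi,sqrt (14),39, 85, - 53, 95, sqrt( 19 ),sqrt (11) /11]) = [-53, sqrt( 11) /11, 1/pi,sqrt(14 ), sqrt ( 19 ), 39,85,  95 ] 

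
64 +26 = 90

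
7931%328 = 59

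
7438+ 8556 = 15994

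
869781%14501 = 14222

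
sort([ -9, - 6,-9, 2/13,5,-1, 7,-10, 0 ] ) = [ - 10 , - 9, - 9, - 6,-1, 0, 2/13,  5,7]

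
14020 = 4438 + 9582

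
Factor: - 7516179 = - 3^3 * 11^1*25307^1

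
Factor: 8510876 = 2^2*11^1*67^1*2887^1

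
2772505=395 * 7019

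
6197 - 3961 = 2236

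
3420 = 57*60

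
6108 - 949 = 5159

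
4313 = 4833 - 520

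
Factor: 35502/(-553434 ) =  - 7^( - 1) * 61^1*97^1 * 13177^(-1 )=- 5917/92239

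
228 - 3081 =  - 2853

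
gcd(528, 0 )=528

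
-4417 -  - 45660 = 41243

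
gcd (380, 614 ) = 2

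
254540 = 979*260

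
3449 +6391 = 9840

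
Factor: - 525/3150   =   - 1/6 = - 2^(  -  1 )*3^( - 1 ) 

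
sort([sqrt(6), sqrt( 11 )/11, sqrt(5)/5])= [sqrt(11 ) /11,sqrt(5)/5, sqrt(6 ) ]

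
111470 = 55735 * 2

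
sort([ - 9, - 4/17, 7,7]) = [-9, -4/17 , 7,7 ]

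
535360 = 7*76480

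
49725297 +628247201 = 677972498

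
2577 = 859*3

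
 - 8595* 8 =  - 68760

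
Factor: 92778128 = 2^4*149^1*38917^1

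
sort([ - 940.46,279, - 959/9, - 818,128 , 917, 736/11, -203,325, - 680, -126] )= [  -  940.46, - 818, - 680 , - 203, -126, - 959/9, 736/11,  128,279, 325,917]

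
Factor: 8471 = 43^1*197^1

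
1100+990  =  2090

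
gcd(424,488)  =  8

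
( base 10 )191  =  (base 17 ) b4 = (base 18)ab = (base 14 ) D9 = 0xbf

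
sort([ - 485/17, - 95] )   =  [ - 95,-485/17]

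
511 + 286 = 797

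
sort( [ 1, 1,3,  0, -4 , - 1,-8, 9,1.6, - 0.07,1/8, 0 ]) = [ - 8,  -  4, -1, - 0.07, 0,0 , 1/8  ,  1,1,  1.6 , 3,9 ] 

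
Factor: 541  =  541^1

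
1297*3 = 3891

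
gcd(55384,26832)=344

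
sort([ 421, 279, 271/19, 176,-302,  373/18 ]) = [  -  302,  271/19,373/18, 176,279 , 421]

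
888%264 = 96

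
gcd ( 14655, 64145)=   5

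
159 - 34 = 125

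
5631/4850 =5631/4850 = 1.16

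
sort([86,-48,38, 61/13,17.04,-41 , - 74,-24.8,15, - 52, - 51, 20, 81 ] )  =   [-74, - 52,-51, - 48, - 41,-24.8, 61/13, 15, 17.04,20, 38, 81,86 ]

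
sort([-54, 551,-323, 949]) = [ - 323, - 54,551,949]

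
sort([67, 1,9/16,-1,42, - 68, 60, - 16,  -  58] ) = [ - 68, - 58, - 16, - 1, 9/16, 1,42,60, 67 ]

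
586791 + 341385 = 928176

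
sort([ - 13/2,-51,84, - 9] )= [ - 51,-9 , - 13/2, 84] 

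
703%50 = 3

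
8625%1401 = 219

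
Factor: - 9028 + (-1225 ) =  - 10253^1 =- 10253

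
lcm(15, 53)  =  795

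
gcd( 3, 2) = 1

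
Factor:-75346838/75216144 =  - 2^( - 3)*3^ ( - 1)*7^1*1567003^( - 1)*5381917^1 = - 37673419/37608072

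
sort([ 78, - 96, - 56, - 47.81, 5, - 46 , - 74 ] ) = [ - 96, - 74, - 56, - 47.81,- 46, 5,78] 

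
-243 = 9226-9469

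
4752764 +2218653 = 6971417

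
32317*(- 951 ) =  - 30733467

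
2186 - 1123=1063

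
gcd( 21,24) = 3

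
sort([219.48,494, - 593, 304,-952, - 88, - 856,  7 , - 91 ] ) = [ - 952, - 856,-593, - 91, - 88, 7, 219.48, 304, 494]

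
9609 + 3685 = 13294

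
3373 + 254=3627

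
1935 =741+1194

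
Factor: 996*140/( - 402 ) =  - 23240/67 = - 2^3  *  5^1*7^1*67^( - 1)*83^1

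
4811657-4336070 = 475587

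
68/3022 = 34/1511  =  0.02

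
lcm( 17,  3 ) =51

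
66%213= 66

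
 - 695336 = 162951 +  - 858287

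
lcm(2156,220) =10780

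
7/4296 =7/4296 = 0.00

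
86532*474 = 41016168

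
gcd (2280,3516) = 12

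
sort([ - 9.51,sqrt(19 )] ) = [ - 9.51,sqrt( 19 ) ]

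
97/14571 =97/14571=0.01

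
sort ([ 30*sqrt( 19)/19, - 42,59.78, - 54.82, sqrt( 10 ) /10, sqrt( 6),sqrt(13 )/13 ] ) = [ - 54.82, - 42, sqrt(13)/13, sqrt(10)/10, sqrt( 6), 30*sqrt(19 )/19 , 59.78]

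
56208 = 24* 2342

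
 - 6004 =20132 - 26136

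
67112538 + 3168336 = 70280874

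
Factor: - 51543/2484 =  - 2^( - 2) * 83^1 =- 83/4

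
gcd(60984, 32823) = 63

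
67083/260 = 67083/260=258.01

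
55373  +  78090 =133463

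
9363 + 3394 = 12757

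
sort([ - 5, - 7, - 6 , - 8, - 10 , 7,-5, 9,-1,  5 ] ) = [ - 10, - 8 , - 7,-6, - 5 , - 5,-1 , 5, 7 , 9]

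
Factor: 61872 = 2^4*3^1*1289^1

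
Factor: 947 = 947^1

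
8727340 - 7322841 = 1404499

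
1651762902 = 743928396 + 907834506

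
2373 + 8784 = 11157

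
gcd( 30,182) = 2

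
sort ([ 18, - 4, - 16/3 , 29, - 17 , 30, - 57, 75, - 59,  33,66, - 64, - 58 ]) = [ - 64, - 59, - 58, - 57, - 17, - 16/3, - 4, 18, 29,  30, 33,66,75] 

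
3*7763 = 23289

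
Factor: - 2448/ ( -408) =2^1*3^1 = 6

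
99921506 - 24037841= 75883665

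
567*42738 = 24232446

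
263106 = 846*311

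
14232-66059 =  - 51827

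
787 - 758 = 29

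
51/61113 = 17/20371 = 0.00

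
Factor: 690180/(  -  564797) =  - 2^2*3^1*5^1*11503^1  *  564797^( - 1 )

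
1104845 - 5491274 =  - 4386429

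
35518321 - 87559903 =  - 52041582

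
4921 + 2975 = 7896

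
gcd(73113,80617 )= 1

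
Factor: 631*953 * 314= 188821702 = 2^1*157^1*631^1 * 953^1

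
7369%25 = 19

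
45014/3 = 15004 + 2/3 = 15004.67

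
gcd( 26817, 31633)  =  7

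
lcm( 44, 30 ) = 660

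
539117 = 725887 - 186770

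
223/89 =2 + 45/89 = 2.51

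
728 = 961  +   - 233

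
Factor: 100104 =2^3*3^1*43^1  *97^1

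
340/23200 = 17/1160 = 0.01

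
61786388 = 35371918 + 26414470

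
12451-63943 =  - 51492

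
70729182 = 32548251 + 38180931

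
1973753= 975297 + 998456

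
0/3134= 0 =0.00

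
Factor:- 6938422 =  - 2^1*47^1*223^1*331^1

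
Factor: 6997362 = 2^1*3^1*1166227^1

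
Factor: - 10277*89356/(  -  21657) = 2^2*3^(-1 )*43^1*89^1*239^1* 251^1*7219^ ( - 1) = 918311612/21657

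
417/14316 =139/4772 = 0.03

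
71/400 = 71/400 = 0.18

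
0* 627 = 0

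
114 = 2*57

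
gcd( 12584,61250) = 2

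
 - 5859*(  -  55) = 322245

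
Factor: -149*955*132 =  - 2^2*3^1*5^1*11^1*149^1*191^1 = - 18782940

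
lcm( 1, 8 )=8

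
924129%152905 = 6699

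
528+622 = 1150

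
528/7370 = 24/335= 0.07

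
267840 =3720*72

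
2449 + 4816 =7265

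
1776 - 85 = 1691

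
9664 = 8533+1131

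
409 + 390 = 799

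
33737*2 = 67474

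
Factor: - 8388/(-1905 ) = 2796/635 = 2^2*3^1*5^( - 1 ) * 127^( - 1)*233^1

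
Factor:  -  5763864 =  - 2^3 * 3^1*137^1*1753^1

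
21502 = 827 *26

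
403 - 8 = 395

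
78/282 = 13/47 =0.28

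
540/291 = 1+83/97 = 1.86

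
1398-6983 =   -  5585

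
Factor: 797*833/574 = 94843/82 = 2^(-1)*7^1 * 17^1*41^(-1)*797^1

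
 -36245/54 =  - 672 + 43/54 = -671.20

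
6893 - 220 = 6673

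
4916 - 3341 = 1575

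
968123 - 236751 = 731372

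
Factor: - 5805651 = -3^1*1935217^1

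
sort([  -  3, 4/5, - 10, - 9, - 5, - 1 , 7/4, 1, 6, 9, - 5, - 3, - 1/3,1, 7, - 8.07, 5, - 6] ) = [-10, - 9 ,  -  8.07 , - 6, - 5, - 5, - 3  , - 3, - 1, - 1/3, 4/5, 1,1,7/4, 5,6, 7, 9]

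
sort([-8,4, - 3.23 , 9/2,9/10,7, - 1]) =[ - 8  , - 3.23,-1,9/10,4,9/2,7 ]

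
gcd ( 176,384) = 16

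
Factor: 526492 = 2^2*43^1*3061^1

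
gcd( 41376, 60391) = 1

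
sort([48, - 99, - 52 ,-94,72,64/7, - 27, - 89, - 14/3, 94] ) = [-99, - 94, - 89, - 52, - 27,  -  14/3,  64/7,  48,72,94]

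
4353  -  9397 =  -5044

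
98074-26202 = 71872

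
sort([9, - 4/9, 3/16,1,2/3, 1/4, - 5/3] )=[-5/3,  -  4/9, 3/16,1/4, 2/3,1, 9]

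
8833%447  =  340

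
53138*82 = 4357316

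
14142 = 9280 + 4862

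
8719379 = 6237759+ 2481620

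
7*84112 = 588784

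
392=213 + 179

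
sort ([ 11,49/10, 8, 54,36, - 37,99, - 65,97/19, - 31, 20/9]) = [ - 65 , -37, - 31,20/9, 49/10,97/19 , 8,11,36, 54,99 ] 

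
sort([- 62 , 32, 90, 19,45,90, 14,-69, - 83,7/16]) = [ - 83, - 69,  -  62, 7/16,14, 19,32,45,90,90]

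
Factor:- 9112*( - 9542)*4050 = 2^5*3^4  *5^2*13^1*17^1* 67^1*367^1 = 352134151200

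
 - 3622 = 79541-83163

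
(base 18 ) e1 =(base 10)253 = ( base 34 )7f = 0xFD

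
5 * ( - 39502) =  - 197510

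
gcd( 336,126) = 42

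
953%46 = 33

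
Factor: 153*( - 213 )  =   - 3^3*17^1*71^1 = -32589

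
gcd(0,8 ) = 8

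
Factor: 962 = 2^1*13^1*37^1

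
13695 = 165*83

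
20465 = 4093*5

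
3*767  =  2301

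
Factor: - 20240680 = -2^3 * 5^1*71^1*7127^1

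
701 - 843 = -142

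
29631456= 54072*548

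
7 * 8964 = 62748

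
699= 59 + 640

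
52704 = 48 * 1098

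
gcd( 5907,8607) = 3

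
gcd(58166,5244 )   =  2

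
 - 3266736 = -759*4304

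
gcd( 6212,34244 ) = 4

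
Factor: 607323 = 3^1*202441^1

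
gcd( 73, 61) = 1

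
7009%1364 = 189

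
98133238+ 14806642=112939880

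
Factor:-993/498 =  - 331/166 = -2^(  -  1 )*83^( - 1 )*331^1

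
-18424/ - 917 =20 + 12/131 =20.09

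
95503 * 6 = 573018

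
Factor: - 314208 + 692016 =377808  =  2^4* 3^1*  17^1*463^1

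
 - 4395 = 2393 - 6788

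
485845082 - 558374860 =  - 72529778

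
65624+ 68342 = 133966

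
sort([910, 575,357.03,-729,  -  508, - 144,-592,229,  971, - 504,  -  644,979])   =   [ - 729, - 644, - 592, - 508, - 504, - 144,229, 357.03, 575, 910,971, 979]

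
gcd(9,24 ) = 3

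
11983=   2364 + 9619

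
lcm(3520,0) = 0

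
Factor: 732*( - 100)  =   - 2^4*3^1 * 5^2*61^1 = -73200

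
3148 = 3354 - 206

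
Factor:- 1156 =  - 2^2*17^2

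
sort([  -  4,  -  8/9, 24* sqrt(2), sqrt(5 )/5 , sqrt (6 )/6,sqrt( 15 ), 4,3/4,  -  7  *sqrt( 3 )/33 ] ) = [ - 4, -8/9 , - 7 * sqrt( 3)/33, sqrt ( 6 )/6, sqrt(5 ) /5, 3/4, sqrt(15 ),4, 24  *  sqrt(2)] 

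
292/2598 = 146/1299  =  0.11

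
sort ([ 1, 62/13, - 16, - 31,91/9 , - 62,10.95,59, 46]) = [ - 62, - 31, - 16, 1, 62/13, 91/9,10.95, 46,59]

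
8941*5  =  44705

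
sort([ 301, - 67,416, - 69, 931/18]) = [ - 69, - 67,931/18,301,416 ]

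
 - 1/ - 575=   1/575 = 0.00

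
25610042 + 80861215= 106471257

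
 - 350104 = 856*( - 409)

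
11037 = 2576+8461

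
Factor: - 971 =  - 971^1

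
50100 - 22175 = 27925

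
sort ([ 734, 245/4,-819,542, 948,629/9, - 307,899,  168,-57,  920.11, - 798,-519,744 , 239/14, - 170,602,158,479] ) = [ - 819, - 798, - 519, - 307,-170, - 57, 239/14,245/4,629/9,158, 168,479,542,602,734,744,899,920.11,948]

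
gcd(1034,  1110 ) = 2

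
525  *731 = 383775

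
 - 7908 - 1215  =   -9123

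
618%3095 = 618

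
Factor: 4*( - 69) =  - 276 = - 2^2 * 3^1*23^1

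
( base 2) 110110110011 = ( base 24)623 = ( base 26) 54n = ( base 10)3507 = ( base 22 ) 759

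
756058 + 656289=1412347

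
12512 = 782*16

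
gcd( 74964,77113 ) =1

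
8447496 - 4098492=4349004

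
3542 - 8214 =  - 4672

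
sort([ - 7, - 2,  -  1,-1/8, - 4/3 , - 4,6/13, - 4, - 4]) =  [ - 7 , - 4,- 4, - 4, - 2,-4/3, - 1,  -  1/8, 6/13 ]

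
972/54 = 18 = 18.00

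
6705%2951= 803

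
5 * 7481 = 37405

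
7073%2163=584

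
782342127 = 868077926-85735799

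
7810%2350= 760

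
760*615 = 467400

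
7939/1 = 7939 = 7939.00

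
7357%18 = 13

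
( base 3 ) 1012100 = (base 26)17F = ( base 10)873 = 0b1101101001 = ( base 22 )1hf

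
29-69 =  - 40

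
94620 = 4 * 23655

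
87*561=48807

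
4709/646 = 7 + 11/38 = 7.29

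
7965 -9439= - 1474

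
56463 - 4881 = 51582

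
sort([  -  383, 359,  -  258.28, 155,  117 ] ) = [ - 383,  -  258.28, 117,  155,359]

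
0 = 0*7370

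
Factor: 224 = 2^5*7^1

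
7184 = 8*898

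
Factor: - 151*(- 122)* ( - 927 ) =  - 17077194 = - 2^1*3^2*61^1*103^1*151^1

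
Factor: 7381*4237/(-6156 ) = -1645963/324 = -2^( - 2 )*3^( - 4 )*11^2 *61^1*223^1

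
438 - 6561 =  - 6123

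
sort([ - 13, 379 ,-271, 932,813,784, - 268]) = [-271 , - 268, - 13, 379, 784,813, 932 ]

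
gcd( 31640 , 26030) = 10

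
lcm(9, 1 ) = 9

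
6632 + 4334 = 10966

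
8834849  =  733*12053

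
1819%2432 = 1819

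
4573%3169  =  1404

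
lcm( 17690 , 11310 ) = 689910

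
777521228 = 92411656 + 685109572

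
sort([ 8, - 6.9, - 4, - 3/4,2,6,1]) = [ - 6.9,-4, - 3/4,1, 2,6, 8]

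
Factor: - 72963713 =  - 89^1*101^1*8117^1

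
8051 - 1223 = 6828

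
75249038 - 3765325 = 71483713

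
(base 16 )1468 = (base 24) 91g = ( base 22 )AHA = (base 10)5224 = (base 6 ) 40104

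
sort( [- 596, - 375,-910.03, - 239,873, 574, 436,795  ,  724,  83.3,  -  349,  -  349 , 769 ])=[ - 910.03, - 596,-375,  -  349, - 349 ,  -  239,83.3,436, 574,  724,769,  795, 873]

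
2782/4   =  695 + 1/2 = 695.50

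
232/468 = 58/117 = 0.50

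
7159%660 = 559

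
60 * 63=3780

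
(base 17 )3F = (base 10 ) 66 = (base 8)102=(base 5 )231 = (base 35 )1V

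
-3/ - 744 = 1/248 = 0.00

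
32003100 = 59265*540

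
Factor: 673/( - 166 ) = -2^( - 1 ) * 83^( - 1) * 673^1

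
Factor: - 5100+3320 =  - 2^2*5^1*89^1  =  -  1780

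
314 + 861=1175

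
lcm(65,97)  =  6305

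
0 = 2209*0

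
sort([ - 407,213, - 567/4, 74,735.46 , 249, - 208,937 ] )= [ - 407, - 208,  -  567/4, 74,213, 249  ,  735.46, 937]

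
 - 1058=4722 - 5780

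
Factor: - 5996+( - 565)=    - 3^8= -6561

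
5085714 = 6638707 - 1552993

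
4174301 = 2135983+2038318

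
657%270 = 117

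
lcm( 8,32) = 32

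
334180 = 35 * 9548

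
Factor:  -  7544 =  - 2^3  *  23^1*41^1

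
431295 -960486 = - 529191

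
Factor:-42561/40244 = - 2^( - 2)*3^2*4729^1*10061^(-1 )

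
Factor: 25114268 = 2^2*  37^1 * 169691^1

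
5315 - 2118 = 3197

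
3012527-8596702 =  - 5584175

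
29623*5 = 148115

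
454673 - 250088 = 204585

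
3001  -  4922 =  - 1921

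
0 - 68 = - 68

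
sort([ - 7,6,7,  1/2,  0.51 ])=[-7 , 1/2, 0.51,  6,7 ]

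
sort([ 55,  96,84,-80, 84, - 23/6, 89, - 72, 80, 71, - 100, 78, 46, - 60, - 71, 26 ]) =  [-100, - 80, - 72, - 71 , - 60 , - 23/6,  26 , 46, 55, 71, 78,80,84, 84, 89,96 ]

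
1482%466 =84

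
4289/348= 12+113/348 = 12.32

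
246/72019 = 246/72019 = 0.00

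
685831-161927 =523904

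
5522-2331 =3191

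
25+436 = 461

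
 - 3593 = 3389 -6982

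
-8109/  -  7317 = 901/813 = 1.11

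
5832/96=60 +3/4 = 60.75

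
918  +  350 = 1268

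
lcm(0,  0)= 0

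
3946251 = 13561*291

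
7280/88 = 82 + 8/11 = 82.73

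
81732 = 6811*12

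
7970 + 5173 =13143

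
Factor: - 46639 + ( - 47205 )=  - 93844 = - 2^2*29^1*809^1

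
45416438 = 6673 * 6806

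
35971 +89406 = 125377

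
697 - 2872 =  - 2175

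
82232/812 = 20558/203 = 101.27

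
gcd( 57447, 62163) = 9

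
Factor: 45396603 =3^2*7^1*467^1*1543^1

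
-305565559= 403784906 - 709350465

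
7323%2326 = 345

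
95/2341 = 95/2341 = 0.04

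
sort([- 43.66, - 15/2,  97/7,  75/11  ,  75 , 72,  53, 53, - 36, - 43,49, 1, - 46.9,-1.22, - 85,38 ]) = [ - 85, - 46.9, - 43.66,  -  43, - 36, - 15/2,-1.22,1 , 75/11, 97/7, 38, 49, 53, 53, 72, 75] 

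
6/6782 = 3/3391 = 0.00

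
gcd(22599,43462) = 31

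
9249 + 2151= 11400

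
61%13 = 9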